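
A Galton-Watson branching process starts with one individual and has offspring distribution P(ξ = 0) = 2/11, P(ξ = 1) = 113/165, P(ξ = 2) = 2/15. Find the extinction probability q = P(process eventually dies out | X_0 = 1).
q = 1

Mean offspring μ = 0·2/11 + 1·113/165 + 2·2/15 = 157/165 ≤ 1. For μ ≤ 1 with offspring not concentrated at 1, the Galton-Watson process goes extinct almost surely, so q = 1.
(Algebraic check: The pgf is f(s) = 2/11 + 113/165·s + 2/15·s². The extinction probability q is the smallest fixed point of f in [0, 1]. Setting s = f(s):
  2/15·s² + (113/165 − 1)·s + 2/11 = 0
  2/15·s² − (2/11 + 2/15)·s + 2/11 = 0
which factors as (s − 1)·(2/15·s − 2/11) = 0, giving roots s = 1 and s = (2/11)/(2/15) = 15/11. Since 15/11 ≥ 1, the smallest root in [0, 1] is s = 1.)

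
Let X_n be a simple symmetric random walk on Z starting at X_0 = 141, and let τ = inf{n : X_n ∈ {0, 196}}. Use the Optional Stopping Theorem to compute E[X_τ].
E[X_τ] = 141

X_n is a martingale and τ is a bounded-mean stopping time (indeed τ is finite a.s. with bounded expectation since the walk is in a bounded region). By the OST, E[X_τ] = E[X_0] = 141. Equivalently: E[X_τ] = 196 · P(hit 196 first) + 0 · P(hit 0 first) = 196 · (141/196) = 141.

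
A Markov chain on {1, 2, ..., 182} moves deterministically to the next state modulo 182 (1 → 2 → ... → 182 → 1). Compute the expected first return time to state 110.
E[T_110 | X_0 = 110] = 182

The chain cycles deterministically, so starting at state 110 it returns in exactly 182 steps. Equivalently, the stationary distribution is uniform π_j = 1/182 for every state j, so by Kac's formula E[T_110] = 1/π_110 = 182.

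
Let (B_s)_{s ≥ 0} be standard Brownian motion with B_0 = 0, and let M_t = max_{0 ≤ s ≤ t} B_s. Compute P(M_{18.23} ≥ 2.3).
P(M_{18.23} ≥ 2.3) = 2·P(B_{18.23} ≥ 2.3) = 2(1 − Φ(2.3/√18.23)) ≈ 0.5901

By the reflection principle for Brownian motion, P(M_t ≥ a) = 2 · P(B_t ≥ a) for a ≥ 0. Since B_t ~ N(0, t), P(B_t ≥ 2.3) = 1 − Φ(2.3/√t) = 1 − Φ(2.3/√18.23) = 1 − Φ(0.5387). So
  P(M_{18.23} ≥ 2.3) = 2(1 − Φ(0.5387)) ≈ 0.5901.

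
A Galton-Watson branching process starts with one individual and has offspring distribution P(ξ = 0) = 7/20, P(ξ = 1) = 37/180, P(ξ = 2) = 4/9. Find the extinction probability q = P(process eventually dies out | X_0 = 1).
q = 63/80

The pgf is f(s) = 7/20 + 37/180·s + 4/9·s². The extinction probability q is the smallest fixed point of f in [0, 1]. Setting s = f(s):
  4/9·s² + (37/180 − 1)·s + 7/20 = 0
  4/9·s² − (7/20 + 4/9)·s + 7/20 = 0
which factors as (s − 1)·(4/9·s − 7/20) = 0, giving roots s = 1 and s = (7/20)/(4/9) = 63/80.
Mean offspring μ = 37/180 + 2·4/9 = 197/180 > 1 (supercritical), so q < 1. The extinction probability is the smaller root: q = (7/20)/(4/9) = 63/80.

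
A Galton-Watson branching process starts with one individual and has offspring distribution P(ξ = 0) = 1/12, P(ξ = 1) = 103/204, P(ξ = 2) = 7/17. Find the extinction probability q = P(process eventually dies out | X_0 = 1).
q = 17/84

The pgf is f(s) = 1/12 + 103/204·s + 7/17·s². The extinction probability q is the smallest fixed point of f in [0, 1]. Setting s = f(s):
  7/17·s² + (103/204 − 1)·s + 1/12 = 0
  7/17·s² − (1/12 + 7/17)·s + 1/12 = 0
which factors as (s − 1)·(7/17·s − 1/12) = 0, giving roots s = 1 and s = (1/12)/(7/17) = 17/84.
Mean offspring μ = 103/204 + 2·7/17 = 271/204 > 1 (supercritical), so q < 1. The extinction probability is the smaller root: q = (1/12)/(7/17) = 17/84.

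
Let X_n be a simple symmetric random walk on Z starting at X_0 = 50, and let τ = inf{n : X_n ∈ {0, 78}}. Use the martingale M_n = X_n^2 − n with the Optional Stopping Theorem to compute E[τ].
E[τ] = 1400

M_n = X_n^2 − n is a martingale (since E[X_{n+1}^2 | F_n] = X_n^2 + 1). By OST (τ has finite mean in a bounded region), E[M_τ] = E[M_0] = X_0^2 − 0 = 50^2 = 2500. Also E[M_τ] = E[X_τ^2] − E[τ]. The walk exits at 0 or 78, with P(hit 78 first) = 50/78, so E[X_τ^2] = 78^2 · 50/78 + 0 = 3900. Thus E[τ] = E[X_τ^2] − E[M_τ] = 3900 − 2500 = 1400 = 50(78 − 50) = 1400.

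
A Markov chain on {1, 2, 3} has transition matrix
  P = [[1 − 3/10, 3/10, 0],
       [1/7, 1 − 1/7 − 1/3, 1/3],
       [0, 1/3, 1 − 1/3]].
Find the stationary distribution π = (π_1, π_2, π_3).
π = (5/26, 21/52, 21/52)

This is a birth-death chain on three states, which satisfies detailed balance: π_1 · P_{12} = π_2 · P_{21} and π_2 · P_{23} = π_3 · P_{32}.
From π_1 · 3/10 = π_2 · 1/7: π_2/π_1 = (3/10)/(1/7) = 21/10.
From π_2 · 1/3 = π_3 · 1/3: π_3/π_2 = (1/3)/(1/3) = 1.
Take π_1 proportional to 1; then unnormalized π = (1, 21/10, 21/10). Normalize by dividing by the sum 26/5:
  π = (5/26, 21/52, 21/52).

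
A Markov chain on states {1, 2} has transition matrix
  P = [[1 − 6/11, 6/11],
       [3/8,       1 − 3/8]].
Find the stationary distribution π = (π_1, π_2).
π_1 = 11/27, π_2 = 16/27

Solve πP = π with π_1 + π_2 = 1. From πP = π: π_1 · (1 − 6/11) + π_2 · 3/8 = π_1 ⇒ π_2 · 3/8 = π_1 · 6/11 ⇒ π_2/π_1 = (6/11)/(3/8) = 16/11. Together with π_1 + π_2 = 1:
  π_1 = (3/8)/(6/11 + 3/8) = (3/8)/(81/88) = 11/27,
  π_2 = (6/11)/(6/11 + 3/8) = (6/11)/(81/88) = 16/27.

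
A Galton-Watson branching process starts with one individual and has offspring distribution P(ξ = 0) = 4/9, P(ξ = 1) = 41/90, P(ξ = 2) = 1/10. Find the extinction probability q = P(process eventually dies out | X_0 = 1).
q = 1

Mean offspring μ = 0·4/9 + 1·41/90 + 2·1/10 = 59/90 ≤ 1. For μ ≤ 1 with offspring not concentrated at 1, the Galton-Watson process goes extinct almost surely, so q = 1.
(Algebraic check: The pgf is f(s) = 4/9 + 41/90·s + 1/10·s². The extinction probability q is the smallest fixed point of f in [0, 1]. Setting s = f(s):
  1/10·s² + (41/90 − 1)·s + 4/9 = 0
  1/10·s² − (4/9 + 1/10)·s + 4/9 = 0
which factors as (s − 1)·(1/10·s − 4/9) = 0, giving roots s = 1 and s = (4/9)/(1/10) = 40/9. Since 40/9 ≥ 1, the smallest root in [0, 1] is s = 1.)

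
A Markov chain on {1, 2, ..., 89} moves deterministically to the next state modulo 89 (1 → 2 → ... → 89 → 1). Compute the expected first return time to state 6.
E[T_6 | X_0 = 6] = 89

The chain cycles deterministically, so starting at state 6 it returns in exactly 89 steps. Equivalently, the stationary distribution is uniform π_j = 1/89 for every state j, so by Kac's formula E[T_6] = 1/π_6 = 89.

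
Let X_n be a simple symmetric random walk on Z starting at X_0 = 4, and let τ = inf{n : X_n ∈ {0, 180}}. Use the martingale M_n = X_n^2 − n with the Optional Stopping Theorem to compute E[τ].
E[τ] = 704

M_n = X_n^2 − n is a martingale (since E[X_{n+1}^2 | F_n] = X_n^2 + 1). By OST (τ has finite mean in a bounded region), E[M_τ] = E[M_0] = X_0^2 − 0 = 4^2 = 16. Also E[M_τ] = E[X_τ^2] − E[τ]. The walk exits at 0 or 180, with P(hit 180 first) = 4/180, so E[X_τ^2] = 180^2 · 4/180 + 0 = 720. Thus E[τ] = E[X_τ^2] − E[M_τ] = 720 − 16 = 704 = 4(180 − 4) = 704.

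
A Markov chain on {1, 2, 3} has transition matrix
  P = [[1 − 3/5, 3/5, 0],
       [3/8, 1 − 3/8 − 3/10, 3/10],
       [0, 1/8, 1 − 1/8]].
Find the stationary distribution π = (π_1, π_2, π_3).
π = (25/161, 40/161, 96/161)

This is a birth-death chain on three states, which satisfies detailed balance: π_1 · P_{12} = π_2 · P_{21} and π_2 · P_{23} = π_3 · P_{32}.
From π_1 · 3/5 = π_2 · 3/8: π_2/π_1 = (3/5)/(3/8) = 8/5.
From π_2 · 3/10 = π_3 · 1/8: π_3/π_2 = (3/10)/(1/8) = 12/5.
Take π_1 proportional to 1; then unnormalized π = (1, 8/5, 96/25). Normalize by dividing by the sum 161/25:
  π = (25/161, 40/161, 96/161).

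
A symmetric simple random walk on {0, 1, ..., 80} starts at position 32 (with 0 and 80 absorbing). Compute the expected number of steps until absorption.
E[τ | X_0 = 32] = 1536

Let v_k = E[τ | X_0 = k]. Boundary: v_0 = v_80 = 0. Recurrence: v_k = 1 + (v_{k-1} + v_{k+1})/2 for 1 ≤ k ≤ 79. The particular solution to v_k − (v_{k-1} + v_{k+1})/2 = 1 is v_k = −k^2. Adding homogeneous solution A + B k and matching boundaries gives v_k = k (80 − k). Substituting k = 32: v_32 = 32 · 48 = 1536.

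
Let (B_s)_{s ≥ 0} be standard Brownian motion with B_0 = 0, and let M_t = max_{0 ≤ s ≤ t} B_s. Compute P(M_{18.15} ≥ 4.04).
P(M_{18.15} ≥ 4.04) = 2·P(B_{18.15} ≥ 4.04) = 2(1 − Φ(4.04/√18.15)) ≈ 0.3430

By the reflection principle for Brownian motion, P(M_t ≥ a) = 2 · P(B_t ≥ a) for a ≥ 0. Since B_t ~ N(0, t), P(B_t ≥ 4.04) = 1 − Φ(4.04/√t) = 1 − Φ(4.04/√18.15) = 1 − Φ(0.9483). So
  P(M_{18.15} ≥ 4.04) = 2(1 − Φ(0.9483)) ≈ 0.3430.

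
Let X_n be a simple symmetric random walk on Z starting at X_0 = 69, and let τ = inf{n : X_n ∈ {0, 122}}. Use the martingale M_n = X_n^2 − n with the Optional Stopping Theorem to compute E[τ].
E[τ] = 3657

M_n = X_n^2 − n is a martingale (since E[X_{n+1}^2 | F_n] = X_n^2 + 1). By OST (τ has finite mean in a bounded region), E[M_τ] = E[M_0] = X_0^2 − 0 = 69^2 = 4761. Also E[M_τ] = E[X_τ^2] − E[τ]. The walk exits at 0 or 122, with P(hit 122 first) = 69/122, so E[X_τ^2] = 122^2 · 69/122 + 0 = 8418. Thus E[τ] = E[X_τ^2] − E[M_τ] = 8418 − 4761 = 3657 = 69(122 − 69) = 3657.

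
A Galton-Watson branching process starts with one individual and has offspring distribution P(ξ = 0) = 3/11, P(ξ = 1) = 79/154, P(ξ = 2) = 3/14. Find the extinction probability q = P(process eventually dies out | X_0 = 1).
q = 1

Mean offspring μ = 0·3/11 + 1·79/154 + 2·3/14 = 145/154 ≤ 1. For μ ≤ 1 with offspring not concentrated at 1, the Galton-Watson process goes extinct almost surely, so q = 1.
(Algebraic check: The pgf is f(s) = 3/11 + 79/154·s + 3/14·s². The extinction probability q is the smallest fixed point of f in [0, 1]. Setting s = f(s):
  3/14·s² + (79/154 − 1)·s + 3/11 = 0
  3/14·s² − (3/11 + 3/14)·s + 3/11 = 0
which factors as (s − 1)·(3/14·s − 3/11) = 0, giving roots s = 1 and s = (3/11)/(3/14) = 14/11. Since 14/11 ≥ 1, the smallest root in [0, 1] is s = 1.)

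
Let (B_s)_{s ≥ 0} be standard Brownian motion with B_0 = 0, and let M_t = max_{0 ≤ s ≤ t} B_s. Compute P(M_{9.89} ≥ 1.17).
P(M_{9.89} ≥ 1.17) = 2·P(B_{9.89} ≥ 1.17) = 2(1 − Φ(1.17/√9.89)) ≈ 0.7099

By the reflection principle for Brownian motion, P(M_t ≥ a) = 2 · P(B_t ≥ a) for a ≥ 0. Since B_t ~ N(0, t), P(B_t ≥ 1.17) = 1 − Φ(1.17/√t) = 1 − Φ(1.17/√9.89) = 1 − Φ(0.3720). So
  P(M_{9.89} ≥ 1.17) = 2(1 − Φ(0.3720)) ≈ 0.7099.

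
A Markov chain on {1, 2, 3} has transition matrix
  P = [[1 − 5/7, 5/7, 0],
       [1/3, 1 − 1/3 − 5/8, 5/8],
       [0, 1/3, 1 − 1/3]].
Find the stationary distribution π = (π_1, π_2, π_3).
π = (56/401, 120/401, 225/401)

This is a birth-death chain on three states, which satisfies detailed balance: π_1 · P_{12} = π_2 · P_{21} and π_2 · P_{23} = π_3 · P_{32}.
From π_1 · 5/7 = π_2 · 1/3: π_2/π_1 = (5/7)/(1/3) = 15/7.
From π_2 · 5/8 = π_3 · 1/3: π_3/π_2 = (5/8)/(1/3) = 15/8.
Take π_1 proportional to 1; then unnormalized π = (1, 15/7, 225/56). Normalize by dividing by the sum 401/56:
  π = (56/401, 120/401, 225/401).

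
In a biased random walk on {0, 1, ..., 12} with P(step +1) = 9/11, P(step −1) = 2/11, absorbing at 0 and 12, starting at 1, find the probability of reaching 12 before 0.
P(hit 12 before 0) = (1 − (2/9)^1) / (1 − (2/9)^12) = 31381059609/40347076055

Let u_k denote P(reach 12 before 0 | start at k). Boundary: u_0 = 0, u_12 = 1. Recurrence: u_k = 9/11·u_{k+1} + 2/11·u_{k-1} for 1 ≤ k ≤ 11. Try u_k = A + B·r^k with r = q/p = (2/11)/(9/11) = 2/9. Substitution satisfies the recurrence; boundary conditions give:
  u_k = (1 − r^k) / (1 − r^N) = (1 − (2/9)^1) / (1 − (2/9)^12) = 31381059609/40347076055.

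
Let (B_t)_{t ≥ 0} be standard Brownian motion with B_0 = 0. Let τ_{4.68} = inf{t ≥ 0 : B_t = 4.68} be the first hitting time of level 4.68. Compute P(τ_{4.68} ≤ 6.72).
P(τ_{4.68} ≤ 6.72) = 2(1 − Φ(4.68/√6.72)) = 2(1 − Φ(1.8053)) ≈ 0.0710

By the reflection principle for standard BM, P(τ_b ≤ t) = 2 · P(B_t ≥ b). Since B_t ~ N(0, t), P(B_t ≥ 4.68) = 1 − Φ(4.68/√t) = 1 − Φ(4.68/√6.72) = 1 − Φ(1.8053) ≈ 0.03551. Doubling: P(τ_{4.68} ≤ 6.72) ≈ 2 · 0.03551 = 0.07102 ≈ 0.0710.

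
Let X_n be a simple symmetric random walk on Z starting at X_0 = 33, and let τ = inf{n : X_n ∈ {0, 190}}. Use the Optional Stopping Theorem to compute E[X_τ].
E[X_τ] = 33

X_n is a martingale and τ is a bounded-mean stopping time (indeed τ is finite a.s. with bounded expectation since the walk is in a bounded region). By the OST, E[X_τ] = E[X_0] = 33. Equivalently: E[X_τ] = 190 · P(hit 190 first) + 0 · P(hit 0 first) = 190 · (33/190) = 33.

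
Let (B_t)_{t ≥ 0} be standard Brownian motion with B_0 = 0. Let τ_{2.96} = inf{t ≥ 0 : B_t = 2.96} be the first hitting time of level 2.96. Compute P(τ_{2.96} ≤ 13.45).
P(τ_{2.96} ≤ 13.45) = 2(1 − Φ(2.96/√13.45)) = 2(1 − Φ(0.8071)) ≈ 0.4196

By the reflection principle for standard BM, P(τ_b ≤ t) = 2 · P(B_t ≥ b). Since B_t ~ N(0, t), P(B_t ≥ 2.96) = 1 − Φ(2.96/√t) = 1 − Φ(2.96/√13.45) = 1 − Φ(0.8071) ≈ 0.20980. Doubling: P(τ_{2.96} ≤ 13.45) ≈ 2 · 0.20980 = 0.41960 ≈ 0.4196.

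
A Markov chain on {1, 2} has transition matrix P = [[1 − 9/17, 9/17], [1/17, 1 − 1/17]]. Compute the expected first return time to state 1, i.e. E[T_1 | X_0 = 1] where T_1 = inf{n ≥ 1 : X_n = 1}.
E[T_1 | X_0 = 1] = 1/π_1 = 10

For an irreducible recurrent Markov chain with stationary distribution π, E[T_i | X_0 = i] = 1/π_i (Kac's formula). Here π_1 = (1/17)/(9/17 + 1/17) = (1/17)/(10/17) = 1/10, so E[T_1 | X_0 = 1] = 1/π_1 = (9/17 + 1/17)/(1/17) = (10/17)/(1/17) = 10.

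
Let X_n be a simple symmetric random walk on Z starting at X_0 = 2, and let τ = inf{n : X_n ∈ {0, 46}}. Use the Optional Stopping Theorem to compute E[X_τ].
E[X_τ] = 2

X_n is a martingale and τ is a bounded-mean stopping time (indeed τ is finite a.s. with bounded expectation since the walk is in a bounded region). By the OST, E[X_τ] = E[X_0] = 2. Equivalently: E[X_τ] = 46 · P(hit 46 first) + 0 · P(hit 0 first) = 46 · (2/46) = 2.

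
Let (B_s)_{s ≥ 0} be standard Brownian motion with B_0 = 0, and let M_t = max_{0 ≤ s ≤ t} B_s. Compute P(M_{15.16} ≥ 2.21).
P(M_{15.16} ≥ 2.21) = 2·P(B_{15.16} ≥ 2.21) = 2(1 − Φ(2.21/√15.16)) ≈ 0.5703

By the reflection principle for Brownian motion, P(M_t ≥ a) = 2 · P(B_t ≥ a) for a ≥ 0. Since B_t ~ N(0, t), P(B_t ≥ 2.21) = 1 − Φ(2.21/√t) = 1 − Φ(2.21/√15.16) = 1 − Φ(0.5676). So
  P(M_{15.16} ≥ 2.21) = 2(1 − Φ(0.5676)) ≈ 0.5703.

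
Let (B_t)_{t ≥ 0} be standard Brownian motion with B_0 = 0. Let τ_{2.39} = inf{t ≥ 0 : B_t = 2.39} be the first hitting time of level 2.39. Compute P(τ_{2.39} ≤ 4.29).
P(τ_{2.39} ≤ 4.29) = 2(1 − Φ(2.39/√4.29)) = 2(1 − Φ(1.1539)) ≈ 0.2485

By the reflection principle for standard BM, P(τ_b ≤ t) = 2 · P(B_t ≥ b). Since B_t ~ N(0, t), P(B_t ≥ 2.39) = 1 − Φ(2.39/√t) = 1 − Φ(2.39/√4.29) = 1 − Φ(1.1539) ≈ 0.12427. Doubling: P(τ_{2.39} ≤ 4.29) ≈ 2 · 0.12427 = 0.24854 ≈ 0.2485.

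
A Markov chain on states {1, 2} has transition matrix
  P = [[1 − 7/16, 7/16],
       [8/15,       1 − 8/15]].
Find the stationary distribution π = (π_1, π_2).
π_1 = 128/233, π_2 = 105/233

Solve πP = π with π_1 + π_2 = 1. From πP = π: π_1 · (1 − 7/16) + π_2 · 8/15 = π_1 ⇒ π_2 · 8/15 = π_1 · 7/16 ⇒ π_2/π_1 = (7/16)/(8/15) = 105/128. Together with π_1 + π_2 = 1:
  π_1 = (8/15)/(7/16 + 8/15) = (8/15)/(233/240) = 128/233,
  π_2 = (7/16)/(7/16 + 8/15) = (7/16)/(233/240) = 105/233.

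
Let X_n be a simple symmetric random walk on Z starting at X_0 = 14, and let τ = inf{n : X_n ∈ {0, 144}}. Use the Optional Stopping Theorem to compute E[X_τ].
E[X_τ] = 14

X_n is a martingale and τ is a bounded-mean stopping time (indeed τ is finite a.s. with bounded expectation since the walk is in a bounded region). By the OST, E[X_τ] = E[X_0] = 14. Equivalently: E[X_τ] = 144 · P(hit 144 first) + 0 · P(hit 0 first) = 144 · (14/144) = 14.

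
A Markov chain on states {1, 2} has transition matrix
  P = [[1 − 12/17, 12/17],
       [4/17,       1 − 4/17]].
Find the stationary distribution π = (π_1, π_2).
π_1 = 1/4, π_2 = 3/4

Solve πP = π with π_1 + π_2 = 1. From πP = π: π_1 · (1 − 12/17) + π_2 · 4/17 = π_1 ⇒ π_2 · 4/17 = π_1 · 12/17 ⇒ π_2/π_1 = (12/17)/(4/17) = 3. Together with π_1 + π_2 = 1:
  π_1 = (4/17)/(12/17 + 4/17) = (4/17)/(16/17) = 1/4,
  π_2 = (12/17)/(12/17 + 4/17) = (12/17)/(16/17) = 3/4.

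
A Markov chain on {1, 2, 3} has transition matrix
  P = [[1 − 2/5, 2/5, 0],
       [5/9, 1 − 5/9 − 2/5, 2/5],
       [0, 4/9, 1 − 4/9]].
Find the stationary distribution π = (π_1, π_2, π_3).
π = (125/296, 45/148, 81/296)

This is a birth-death chain on three states, which satisfies detailed balance: π_1 · P_{12} = π_2 · P_{21} and π_2 · P_{23} = π_3 · P_{32}.
From π_1 · 2/5 = π_2 · 5/9: π_2/π_1 = (2/5)/(5/9) = 18/25.
From π_2 · 2/5 = π_3 · 4/9: π_3/π_2 = (2/5)/(4/9) = 9/10.
Take π_1 proportional to 1; then unnormalized π = (1, 18/25, 81/125). Normalize by dividing by the sum 296/125:
  π = (125/296, 45/148, 81/296).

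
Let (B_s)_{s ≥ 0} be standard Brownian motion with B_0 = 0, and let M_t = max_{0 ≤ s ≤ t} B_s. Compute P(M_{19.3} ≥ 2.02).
P(M_{19.3} ≥ 2.02) = 2·P(B_{19.3} ≥ 2.02) = 2(1 − Φ(2.02/√19.3)) ≈ 0.6457

By the reflection principle for Brownian motion, P(M_t ≥ a) = 2 · P(B_t ≥ a) for a ≥ 0. Since B_t ~ N(0, t), P(B_t ≥ 2.02) = 1 − Φ(2.02/√t) = 1 − Φ(2.02/√19.3) = 1 − Φ(0.4598). So
  P(M_{19.3} ≥ 2.02) = 2(1 − Φ(0.4598)) ≈ 0.6457.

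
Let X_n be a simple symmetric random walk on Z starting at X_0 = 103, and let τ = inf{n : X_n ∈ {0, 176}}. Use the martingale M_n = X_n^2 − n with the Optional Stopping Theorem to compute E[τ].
E[τ] = 7519

M_n = X_n^2 − n is a martingale (since E[X_{n+1}^2 | F_n] = X_n^2 + 1). By OST (τ has finite mean in a bounded region), E[M_τ] = E[M_0] = X_0^2 − 0 = 103^2 = 10609. Also E[M_τ] = E[X_τ^2] − E[τ]. The walk exits at 0 or 176, with P(hit 176 first) = 103/176, so E[X_τ^2] = 176^2 · 103/176 + 0 = 18128. Thus E[τ] = E[X_τ^2] − E[M_τ] = 18128 − 10609 = 7519 = 103(176 − 103) = 7519.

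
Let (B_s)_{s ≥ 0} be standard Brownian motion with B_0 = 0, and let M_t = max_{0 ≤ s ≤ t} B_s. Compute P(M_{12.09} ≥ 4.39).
P(M_{12.09} ≥ 4.39) = 2·P(B_{12.09} ≥ 4.39) = 2(1 − Φ(4.39/√12.09)) ≈ 0.2067

By the reflection principle for Brownian motion, P(M_t ≥ a) = 2 · P(B_t ≥ a) for a ≥ 0. Since B_t ~ N(0, t), P(B_t ≥ 4.39) = 1 − Φ(4.39/√t) = 1 − Φ(4.39/√12.09) = 1 − Φ(1.2626). So
  P(M_{12.09} ≥ 4.39) = 2(1 − Φ(1.2626)) ≈ 0.2067.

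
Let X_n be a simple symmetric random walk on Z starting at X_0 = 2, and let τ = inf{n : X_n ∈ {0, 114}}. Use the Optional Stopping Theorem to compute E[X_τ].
E[X_τ] = 2

X_n is a martingale and τ is a bounded-mean stopping time (indeed τ is finite a.s. with bounded expectation since the walk is in a bounded region). By the OST, E[X_τ] = E[X_0] = 2. Equivalently: E[X_τ] = 114 · P(hit 114 first) + 0 · P(hit 0 first) = 114 · (2/114) = 2.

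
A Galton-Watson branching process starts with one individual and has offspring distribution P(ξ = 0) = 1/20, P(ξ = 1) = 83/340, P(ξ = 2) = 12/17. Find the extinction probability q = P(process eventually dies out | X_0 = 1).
q = 17/240

The pgf is f(s) = 1/20 + 83/340·s + 12/17·s². The extinction probability q is the smallest fixed point of f in [0, 1]. Setting s = f(s):
  12/17·s² + (83/340 − 1)·s + 1/20 = 0
  12/17·s² − (1/20 + 12/17)·s + 1/20 = 0
which factors as (s − 1)·(12/17·s − 1/20) = 0, giving roots s = 1 and s = (1/20)/(12/17) = 17/240.
Mean offspring μ = 83/340 + 2·12/17 = 563/340 > 1 (supercritical), so q < 1. The extinction probability is the smaller root: q = (1/20)/(12/17) = 17/240.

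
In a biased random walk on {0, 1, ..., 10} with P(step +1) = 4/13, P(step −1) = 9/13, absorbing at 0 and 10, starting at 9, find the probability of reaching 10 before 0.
P(hit 10 before 0) = (1 − (9/4)^9) / (1 − (9/4)^10) = 309726676/697147165

Let u_k denote P(reach 10 before 0 | start at k). Boundary: u_0 = 0, u_10 = 1. Recurrence: u_k = 4/13·u_{k+1} + 9/13·u_{k-1} for 1 ≤ k ≤ 9. Try u_k = A + B·r^k with r = q/p = (9/13)/(4/13) = 9/4. Substitution satisfies the recurrence; boundary conditions give:
  u_k = (1 − r^k) / (1 − r^N) = (1 − (9/4)^9) / (1 − (9/4)^10) = 309726676/697147165.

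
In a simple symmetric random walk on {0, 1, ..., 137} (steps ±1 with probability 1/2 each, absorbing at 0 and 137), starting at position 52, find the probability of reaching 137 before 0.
P(hit 137 before 0) = 52/137

Let u_k = P(hit 137 before 0 | start at k). Then u_0 = 0, u_137 = 1, and u_k = u_{k-1}/2 + u_{k+1}/2 for 1 ≤ k ≤ 136. This harmonic recurrence is solved by u_k = k/137, giving u_52 = 52/137.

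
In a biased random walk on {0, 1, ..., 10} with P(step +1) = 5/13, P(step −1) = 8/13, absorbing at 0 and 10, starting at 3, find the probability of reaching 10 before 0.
P(hit 10 before 0) = (1 − (8/5)^3) / (1 − (8/5)^10) = 10078125/354658733

Let u_k denote P(reach 10 before 0 | start at k). Boundary: u_0 = 0, u_10 = 1. Recurrence: u_k = 5/13·u_{k+1} + 8/13·u_{k-1} for 1 ≤ k ≤ 9. Try u_k = A + B·r^k with r = q/p = (8/13)/(5/13) = 8/5. Substitution satisfies the recurrence; boundary conditions give:
  u_k = (1 − r^k) / (1 − r^N) = (1 − (8/5)^3) / (1 − (8/5)^10) = 10078125/354658733.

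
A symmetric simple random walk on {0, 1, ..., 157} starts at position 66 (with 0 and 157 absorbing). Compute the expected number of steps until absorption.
E[τ | X_0 = 66] = 6006

Let v_k = E[τ | X_0 = k]. Boundary: v_0 = v_157 = 0. Recurrence: v_k = 1 + (v_{k-1} + v_{k+1})/2 for 1 ≤ k ≤ 156. The particular solution to v_k − (v_{k-1} + v_{k+1})/2 = 1 is v_k = −k^2. Adding homogeneous solution A + B k and matching boundaries gives v_k = k (157 − k). Substituting k = 66: v_66 = 66 · 91 = 6006.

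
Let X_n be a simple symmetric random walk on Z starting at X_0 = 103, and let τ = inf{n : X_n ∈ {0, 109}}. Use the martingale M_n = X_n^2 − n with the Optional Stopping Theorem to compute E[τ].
E[τ] = 618

M_n = X_n^2 − n is a martingale (since E[X_{n+1}^2 | F_n] = X_n^2 + 1). By OST (τ has finite mean in a bounded region), E[M_τ] = E[M_0] = X_0^2 − 0 = 103^2 = 10609. Also E[M_τ] = E[X_τ^2] − E[τ]. The walk exits at 0 or 109, with P(hit 109 first) = 103/109, so E[X_τ^2] = 109^2 · 103/109 + 0 = 11227. Thus E[τ] = E[X_τ^2] − E[M_τ] = 11227 − 10609 = 618 = 103(109 − 103) = 618.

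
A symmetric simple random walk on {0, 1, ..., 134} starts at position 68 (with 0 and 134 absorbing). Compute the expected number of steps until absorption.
E[τ | X_0 = 68] = 4488

Let v_k = E[τ | X_0 = k]. Boundary: v_0 = v_134 = 0. Recurrence: v_k = 1 + (v_{k-1} + v_{k+1})/2 for 1 ≤ k ≤ 133. The particular solution to v_k − (v_{k-1} + v_{k+1})/2 = 1 is v_k = −k^2. Adding homogeneous solution A + B k and matching boundaries gives v_k = k (134 − k). Substituting k = 68: v_68 = 68 · 66 = 4488.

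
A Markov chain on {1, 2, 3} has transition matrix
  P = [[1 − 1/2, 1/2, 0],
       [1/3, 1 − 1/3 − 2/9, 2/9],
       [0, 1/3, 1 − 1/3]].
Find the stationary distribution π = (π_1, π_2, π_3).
π = (2/7, 3/7, 2/7)

This is a birth-death chain on three states, which satisfies detailed balance: π_1 · P_{12} = π_2 · P_{21} and π_2 · P_{23} = π_3 · P_{32}.
From π_1 · 1/2 = π_2 · 1/3: π_2/π_1 = (1/2)/(1/3) = 3/2.
From π_2 · 2/9 = π_3 · 1/3: π_3/π_2 = (2/9)/(1/3) = 2/3.
Take π_1 proportional to 1; then unnormalized π = (1, 3/2, 1). Normalize by dividing by the sum 7/2:
  π = (2/7, 3/7, 2/7).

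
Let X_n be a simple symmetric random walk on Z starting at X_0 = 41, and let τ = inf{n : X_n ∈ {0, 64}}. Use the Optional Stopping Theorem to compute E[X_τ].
E[X_τ] = 41

X_n is a martingale and τ is a bounded-mean stopping time (indeed τ is finite a.s. with bounded expectation since the walk is in a bounded region). By the OST, E[X_τ] = E[X_0] = 41. Equivalently: E[X_τ] = 64 · P(hit 64 first) + 0 · P(hit 0 first) = 64 · (41/64) = 41.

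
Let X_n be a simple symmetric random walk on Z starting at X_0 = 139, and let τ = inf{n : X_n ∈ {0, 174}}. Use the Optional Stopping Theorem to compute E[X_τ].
E[X_τ] = 139

X_n is a martingale and τ is a bounded-mean stopping time (indeed τ is finite a.s. with bounded expectation since the walk is in a bounded region). By the OST, E[X_τ] = E[X_0] = 139. Equivalently: E[X_τ] = 174 · P(hit 174 first) + 0 · P(hit 0 first) = 174 · (139/174) = 139.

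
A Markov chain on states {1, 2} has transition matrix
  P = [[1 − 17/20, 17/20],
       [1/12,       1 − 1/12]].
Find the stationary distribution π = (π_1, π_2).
π_1 = 5/56, π_2 = 51/56

Solve πP = π with π_1 + π_2 = 1. From πP = π: π_1 · (1 − 17/20) + π_2 · 1/12 = π_1 ⇒ π_2 · 1/12 = π_1 · 17/20 ⇒ π_2/π_1 = (17/20)/(1/12) = 51/5. Together with π_1 + π_2 = 1:
  π_1 = (1/12)/(17/20 + 1/12) = (1/12)/(14/15) = 5/56,
  π_2 = (17/20)/(17/20 + 1/12) = (17/20)/(14/15) = 51/56.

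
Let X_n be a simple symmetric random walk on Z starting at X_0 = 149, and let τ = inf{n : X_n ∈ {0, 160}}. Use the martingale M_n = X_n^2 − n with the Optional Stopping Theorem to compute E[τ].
E[τ] = 1639

M_n = X_n^2 − n is a martingale (since E[X_{n+1}^2 | F_n] = X_n^2 + 1). By OST (τ has finite mean in a bounded region), E[M_τ] = E[M_0] = X_0^2 − 0 = 149^2 = 22201. Also E[M_τ] = E[X_τ^2] − E[τ]. The walk exits at 0 or 160, with P(hit 160 first) = 149/160, so E[X_τ^2] = 160^2 · 149/160 + 0 = 23840. Thus E[τ] = E[X_τ^2] − E[M_τ] = 23840 − 22201 = 1639 = 149(160 − 149) = 1639.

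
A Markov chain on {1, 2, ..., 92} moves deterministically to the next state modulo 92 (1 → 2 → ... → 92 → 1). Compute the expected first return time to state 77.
E[T_77 | X_0 = 77] = 92

The chain cycles deterministically, so starting at state 77 it returns in exactly 92 steps. Equivalently, the stationary distribution is uniform π_j = 1/92 for every state j, so by Kac's formula E[T_77] = 1/π_77 = 92.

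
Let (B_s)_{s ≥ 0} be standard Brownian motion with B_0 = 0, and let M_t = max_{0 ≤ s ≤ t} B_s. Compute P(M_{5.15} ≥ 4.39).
P(M_{5.15} ≥ 4.39) = 2·P(B_{5.15} ≥ 4.39) = 2(1 − Φ(4.39/√5.15)) ≈ 0.0531

By the reflection principle for Brownian motion, P(M_t ≥ a) = 2 · P(B_t ≥ a) for a ≥ 0. Since B_t ~ N(0, t), P(B_t ≥ 4.39) = 1 − Φ(4.39/√t) = 1 − Φ(4.39/√5.15) = 1 − Φ(1.9345). So
  P(M_{5.15} ≥ 4.39) = 2(1 − Φ(1.9345)) ≈ 0.0531.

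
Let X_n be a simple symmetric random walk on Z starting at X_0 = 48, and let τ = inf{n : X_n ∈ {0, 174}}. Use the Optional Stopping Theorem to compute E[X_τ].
E[X_τ] = 48

X_n is a martingale and τ is a bounded-mean stopping time (indeed τ is finite a.s. with bounded expectation since the walk is in a bounded region). By the OST, E[X_τ] = E[X_0] = 48. Equivalently: E[X_τ] = 174 · P(hit 174 first) + 0 · P(hit 0 first) = 174 · (48/174) = 48.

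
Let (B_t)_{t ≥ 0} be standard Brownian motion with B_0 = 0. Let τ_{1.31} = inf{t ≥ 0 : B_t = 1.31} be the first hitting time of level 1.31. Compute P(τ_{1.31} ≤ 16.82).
P(τ_{1.31} ≤ 16.82) = 2(1 − Φ(1.31/√16.82)) = 2(1 − Φ(0.3194)) ≈ 0.7494

By the reflection principle for standard BM, P(τ_b ≤ t) = 2 · P(B_t ≥ b). Since B_t ~ N(0, t), P(B_t ≥ 1.31) = 1 − Φ(1.31/√t) = 1 − Φ(1.31/√16.82) = 1 − Φ(0.3194) ≈ 0.37471. Doubling: P(τ_{1.31} ≤ 16.82) ≈ 2 · 0.37471 = 0.74942 ≈ 0.7494.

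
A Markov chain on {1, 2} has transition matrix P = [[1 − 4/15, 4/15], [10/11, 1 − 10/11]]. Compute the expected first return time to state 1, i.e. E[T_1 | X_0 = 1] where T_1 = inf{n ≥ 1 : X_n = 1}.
E[T_1 | X_0 = 1] = 1/π_1 = 97/75

For an irreducible recurrent Markov chain with stationary distribution π, E[T_i | X_0 = i] = 1/π_i (Kac's formula). Here π_1 = (10/11)/(4/15 + 10/11) = (10/11)/(194/165) = 75/97, so E[T_1 | X_0 = 1] = 1/π_1 = (4/15 + 10/11)/(10/11) = (194/165)/(10/11) = 97/75.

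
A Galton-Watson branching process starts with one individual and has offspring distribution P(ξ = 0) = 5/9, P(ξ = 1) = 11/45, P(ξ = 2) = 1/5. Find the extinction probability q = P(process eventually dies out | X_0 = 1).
q = 1

Mean offspring μ = 0·5/9 + 1·11/45 + 2·1/5 = 29/45 ≤ 1. For μ ≤ 1 with offspring not concentrated at 1, the Galton-Watson process goes extinct almost surely, so q = 1.
(Algebraic check: The pgf is f(s) = 5/9 + 11/45·s + 1/5·s². The extinction probability q is the smallest fixed point of f in [0, 1]. Setting s = f(s):
  1/5·s² + (11/45 − 1)·s + 5/9 = 0
  1/5·s² − (5/9 + 1/5)·s + 5/9 = 0
which factors as (s − 1)·(1/5·s − 5/9) = 0, giving roots s = 1 and s = (5/9)/(1/5) = 25/9. Since 25/9 ≥ 1, the smallest root in [0, 1] is s = 1.)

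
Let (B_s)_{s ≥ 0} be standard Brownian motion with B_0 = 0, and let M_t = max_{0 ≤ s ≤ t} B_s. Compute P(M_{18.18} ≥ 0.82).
P(M_{18.18} ≥ 0.82) = 2·P(B_{18.18} ≥ 0.82) = 2(1 − Φ(0.82/√18.18)) ≈ 0.8475

By the reflection principle for Brownian motion, P(M_t ≥ a) = 2 · P(B_t ≥ a) for a ≥ 0. Since B_t ~ N(0, t), P(B_t ≥ 0.82) = 1 − Φ(0.82/√t) = 1 − Φ(0.82/√18.18) = 1 − Φ(0.1923). So
  P(M_{18.18} ≥ 0.82) = 2(1 − Φ(0.1923)) ≈ 0.8475.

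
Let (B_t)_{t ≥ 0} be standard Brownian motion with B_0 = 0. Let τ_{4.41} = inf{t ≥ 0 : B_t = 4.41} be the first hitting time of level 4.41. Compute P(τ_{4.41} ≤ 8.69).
P(τ_{4.41} ≤ 8.69) = 2(1 − Φ(4.41/√8.69)) = 2(1 − Φ(1.4960)) ≈ 0.1347

By the reflection principle for standard BM, P(τ_b ≤ t) = 2 · P(B_t ≥ b). Since B_t ~ N(0, t), P(B_t ≥ 4.41) = 1 − Φ(4.41/√t) = 1 − Φ(4.41/√8.69) = 1 − Φ(1.4960) ≈ 0.06733. Doubling: P(τ_{4.41} ≤ 8.69) ≈ 2 · 0.06733 = 0.13466 ≈ 0.1347.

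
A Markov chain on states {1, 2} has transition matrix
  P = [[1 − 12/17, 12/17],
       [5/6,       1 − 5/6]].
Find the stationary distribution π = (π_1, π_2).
π_1 = 85/157, π_2 = 72/157

Solve πP = π with π_1 + π_2 = 1. From πP = π: π_1 · (1 − 12/17) + π_2 · 5/6 = π_1 ⇒ π_2 · 5/6 = π_1 · 12/17 ⇒ π_2/π_1 = (12/17)/(5/6) = 72/85. Together with π_1 + π_2 = 1:
  π_1 = (5/6)/(12/17 + 5/6) = (5/6)/(157/102) = 85/157,
  π_2 = (12/17)/(12/17 + 5/6) = (12/17)/(157/102) = 72/157.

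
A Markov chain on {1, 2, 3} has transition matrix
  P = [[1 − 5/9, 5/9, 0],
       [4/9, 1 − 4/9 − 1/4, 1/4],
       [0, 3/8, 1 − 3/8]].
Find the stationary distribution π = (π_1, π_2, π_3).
π = (12/37, 15/37, 10/37)

This is a birth-death chain on three states, which satisfies detailed balance: π_1 · P_{12} = π_2 · P_{21} and π_2 · P_{23} = π_3 · P_{32}.
From π_1 · 5/9 = π_2 · 4/9: π_2/π_1 = (5/9)/(4/9) = 5/4.
From π_2 · 1/4 = π_3 · 3/8: π_3/π_2 = (1/4)/(3/8) = 2/3.
Take π_1 proportional to 1; then unnormalized π = (1, 5/4, 5/6). Normalize by dividing by the sum 37/12:
  π = (12/37, 15/37, 10/37).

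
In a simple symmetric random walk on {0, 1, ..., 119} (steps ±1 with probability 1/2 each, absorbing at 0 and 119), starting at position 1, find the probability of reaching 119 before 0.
P(hit 119 before 0) = 1/119

Let u_k = P(hit 119 before 0 | start at k). Then u_0 = 0, u_119 = 1, and u_k = u_{k-1}/2 + u_{k+1}/2 for 1 ≤ k ≤ 118. This harmonic recurrence is solved by u_k = k/119, giving u_1 = 1/119.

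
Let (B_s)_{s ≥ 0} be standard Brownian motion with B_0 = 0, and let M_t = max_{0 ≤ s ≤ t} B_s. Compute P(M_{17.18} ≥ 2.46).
P(M_{17.18} ≥ 2.46) = 2·P(B_{17.18} ≥ 2.46) = 2(1 − Φ(2.46/√17.18)) ≈ 0.5528

By the reflection principle for Brownian motion, P(M_t ≥ a) = 2 · P(B_t ≥ a) for a ≥ 0. Since B_t ~ N(0, t), P(B_t ≥ 2.46) = 1 − Φ(2.46/√t) = 1 − Φ(2.46/√17.18) = 1 − Φ(0.5935). So
  P(M_{17.18} ≥ 2.46) = 2(1 − Φ(0.5935)) ≈ 0.5528.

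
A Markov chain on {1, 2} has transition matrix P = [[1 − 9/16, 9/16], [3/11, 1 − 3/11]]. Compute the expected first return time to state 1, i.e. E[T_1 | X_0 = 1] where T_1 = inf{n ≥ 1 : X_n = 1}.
E[T_1 | X_0 = 1] = 1/π_1 = 49/16

For an irreducible recurrent Markov chain with stationary distribution π, E[T_i | X_0 = i] = 1/π_i (Kac's formula). Here π_1 = (3/11)/(9/16 + 3/11) = (3/11)/(147/176) = 16/49, so E[T_1 | X_0 = 1] = 1/π_1 = (9/16 + 3/11)/(3/11) = (147/176)/(3/11) = 49/16.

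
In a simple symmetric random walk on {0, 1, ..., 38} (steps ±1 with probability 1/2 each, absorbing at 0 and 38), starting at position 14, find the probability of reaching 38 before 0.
P(hit 38 before 0) = 14/38 = 7/19

Let u_k = P(hit 38 before 0 | start at k). Then u_0 = 0, u_38 = 1, and u_k = u_{k-1}/2 + u_{k+1}/2 for 1 ≤ k ≤ 37. This harmonic recurrence is solved by u_k = k/38, giving u_14 = 14/38 = 7/19.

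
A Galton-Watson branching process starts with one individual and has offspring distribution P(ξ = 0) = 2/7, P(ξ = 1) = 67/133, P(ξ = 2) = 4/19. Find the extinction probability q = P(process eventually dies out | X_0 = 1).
q = 1

Mean offspring μ = 0·2/7 + 1·67/133 + 2·4/19 = 123/133 ≤ 1. For μ ≤ 1 with offspring not concentrated at 1, the Galton-Watson process goes extinct almost surely, so q = 1.
(Algebraic check: The pgf is f(s) = 2/7 + 67/133·s + 4/19·s². The extinction probability q is the smallest fixed point of f in [0, 1]. Setting s = f(s):
  4/19·s² + (67/133 − 1)·s + 2/7 = 0
  4/19·s² − (2/7 + 4/19)·s + 2/7 = 0
which factors as (s − 1)·(4/19·s − 2/7) = 0, giving roots s = 1 and s = (2/7)/(4/19) = 19/14. Since 19/14 ≥ 1, the smallest root in [0, 1] is s = 1.)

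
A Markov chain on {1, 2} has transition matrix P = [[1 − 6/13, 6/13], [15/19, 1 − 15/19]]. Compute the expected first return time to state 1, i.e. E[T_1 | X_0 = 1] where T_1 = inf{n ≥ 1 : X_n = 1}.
E[T_1 | X_0 = 1] = 1/π_1 = 103/65

For an irreducible recurrent Markov chain with stationary distribution π, E[T_i | X_0 = i] = 1/π_i (Kac's formula). Here π_1 = (15/19)/(6/13 + 15/19) = (15/19)/(309/247) = 65/103, so E[T_1 | X_0 = 1] = 1/π_1 = (6/13 + 15/19)/(15/19) = (309/247)/(15/19) = 103/65.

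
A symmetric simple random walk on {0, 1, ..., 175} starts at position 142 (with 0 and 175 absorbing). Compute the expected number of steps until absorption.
E[τ | X_0 = 142] = 4686

Let v_k = E[τ | X_0 = k]. Boundary: v_0 = v_175 = 0. Recurrence: v_k = 1 + (v_{k-1} + v_{k+1})/2 for 1 ≤ k ≤ 174. The particular solution to v_k − (v_{k-1} + v_{k+1})/2 = 1 is v_k = −k^2. Adding homogeneous solution A + B k and matching boundaries gives v_k = k (175 − k). Substituting k = 142: v_142 = 142 · 33 = 4686.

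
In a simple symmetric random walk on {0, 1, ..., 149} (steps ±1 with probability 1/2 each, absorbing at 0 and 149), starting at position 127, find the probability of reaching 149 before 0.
P(hit 149 before 0) = 127/149

Let u_k = P(hit 149 before 0 | start at k). Then u_0 = 0, u_149 = 1, and u_k = u_{k-1}/2 + u_{k+1}/2 for 1 ≤ k ≤ 148. This harmonic recurrence is solved by u_k = k/149, giving u_127 = 127/149.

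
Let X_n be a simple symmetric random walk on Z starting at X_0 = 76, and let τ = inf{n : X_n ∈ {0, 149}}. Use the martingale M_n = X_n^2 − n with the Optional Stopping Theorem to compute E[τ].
E[τ] = 5548

M_n = X_n^2 − n is a martingale (since E[X_{n+1}^2 | F_n] = X_n^2 + 1). By OST (τ has finite mean in a bounded region), E[M_τ] = E[M_0] = X_0^2 − 0 = 76^2 = 5776. Also E[M_τ] = E[X_τ^2] − E[τ]. The walk exits at 0 or 149, with P(hit 149 first) = 76/149, so E[X_τ^2] = 149^2 · 76/149 + 0 = 11324. Thus E[τ] = E[X_τ^2] − E[M_τ] = 11324 − 5776 = 5548 = 76(149 − 76) = 5548.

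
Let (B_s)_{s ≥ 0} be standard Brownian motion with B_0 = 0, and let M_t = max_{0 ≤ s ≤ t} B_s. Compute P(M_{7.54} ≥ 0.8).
P(M_{7.54} ≥ 0.8) = 2·P(B_{7.54} ≥ 0.8) = 2(1 − Φ(0.8/√7.54)) ≈ 0.7708

By the reflection principle for Brownian motion, P(M_t ≥ a) = 2 · P(B_t ≥ a) for a ≥ 0. Since B_t ~ N(0, t), P(B_t ≥ 0.8) = 1 − Φ(0.8/√t) = 1 − Φ(0.8/√7.54) = 1 − Φ(0.2913). So
  P(M_{7.54} ≥ 0.8) = 2(1 − Φ(0.2913)) ≈ 0.7708.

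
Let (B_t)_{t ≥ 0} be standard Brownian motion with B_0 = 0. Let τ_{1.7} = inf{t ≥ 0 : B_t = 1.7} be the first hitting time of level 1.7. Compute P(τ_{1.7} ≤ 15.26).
P(τ_{1.7} ≤ 15.26) = 2(1 − Φ(1.7/√15.26)) = 2(1 − Φ(0.4352)) ≈ 0.6634

By the reflection principle for standard BM, P(τ_b ≤ t) = 2 · P(B_t ≥ b). Since B_t ~ N(0, t), P(B_t ≥ 1.7) = 1 − Φ(1.7/√t) = 1 − Φ(1.7/√15.26) = 1 − Φ(0.4352) ≈ 0.33171. Doubling: P(τ_{1.7} ≤ 15.26) ≈ 2 · 0.33171 = 0.66342 ≈ 0.6634.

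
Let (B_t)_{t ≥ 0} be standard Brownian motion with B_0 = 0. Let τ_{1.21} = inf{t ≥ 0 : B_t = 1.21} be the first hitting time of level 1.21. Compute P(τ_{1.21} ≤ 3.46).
P(τ_{1.21} ≤ 3.46) = 2(1 − Φ(1.21/√3.46)) = 2(1 − Φ(0.6505)) ≈ 0.5154

By the reflection principle for standard BM, P(τ_b ≤ t) = 2 · P(B_t ≥ b). Since B_t ~ N(0, t), P(B_t ≥ 1.21) = 1 − Φ(1.21/√t) = 1 − Φ(1.21/√3.46) = 1 − Φ(0.6505) ≈ 0.25768. Doubling: P(τ_{1.21} ≤ 3.46) ≈ 2 · 0.25768 = 0.51536 ≈ 0.5154.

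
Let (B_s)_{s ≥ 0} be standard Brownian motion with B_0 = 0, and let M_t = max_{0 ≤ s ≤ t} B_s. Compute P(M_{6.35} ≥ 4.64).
P(M_{6.35} ≥ 4.64) = 2·P(B_{6.35} ≥ 4.64) = 2(1 − Φ(4.64/√6.35)) ≈ 0.0656

By the reflection principle for Brownian motion, P(M_t ≥ a) = 2 · P(B_t ≥ a) for a ≥ 0. Since B_t ~ N(0, t), P(B_t ≥ 4.64) = 1 − Φ(4.64/√t) = 1 − Φ(4.64/√6.35) = 1 − Φ(1.8413). So
  P(M_{6.35} ≥ 4.64) = 2(1 − Φ(1.8413)) ≈ 0.0656.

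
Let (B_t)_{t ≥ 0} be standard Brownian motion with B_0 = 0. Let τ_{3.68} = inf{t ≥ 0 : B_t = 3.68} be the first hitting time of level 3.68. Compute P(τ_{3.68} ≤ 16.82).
P(τ_{3.68} ≤ 16.82) = 2(1 − Φ(3.68/√16.82)) = 2(1 − Φ(0.8973)) ≈ 0.3696

By the reflection principle for standard BM, P(τ_b ≤ t) = 2 · P(B_t ≥ b). Since B_t ~ N(0, t), P(B_t ≥ 3.68) = 1 − Φ(3.68/√t) = 1 − Φ(3.68/√16.82) = 1 − Φ(0.8973) ≈ 0.18478. Doubling: P(τ_{3.68} ≤ 16.82) ≈ 2 · 0.18478 = 0.36956 ≈ 0.3696.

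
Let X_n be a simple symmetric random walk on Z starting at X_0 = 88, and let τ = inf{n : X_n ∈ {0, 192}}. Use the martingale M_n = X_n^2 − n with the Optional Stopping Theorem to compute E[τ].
E[τ] = 9152

M_n = X_n^2 − n is a martingale (since E[X_{n+1}^2 | F_n] = X_n^2 + 1). By OST (τ has finite mean in a bounded region), E[M_τ] = E[M_0] = X_0^2 − 0 = 88^2 = 7744. Also E[M_τ] = E[X_τ^2] − E[τ]. The walk exits at 0 or 192, with P(hit 192 first) = 88/192, so E[X_τ^2] = 192^2 · 88/192 + 0 = 16896. Thus E[τ] = E[X_τ^2] − E[M_τ] = 16896 − 7744 = 9152 = 88(192 − 88) = 9152.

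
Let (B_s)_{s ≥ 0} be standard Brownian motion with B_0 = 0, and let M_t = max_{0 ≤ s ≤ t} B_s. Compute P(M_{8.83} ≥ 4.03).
P(M_{8.83} ≥ 4.03) = 2·P(B_{8.83} ≥ 4.03) = 2(1 − Φ(4.03/√8.83)) ≈ 0.1750

By the reflection principle for Brownian motion, P(M_t ≥ a) = 2 · P(B_t ≥ a) for a ≥ 0. Since B_t ~ N(0, t), P(B_t ≥ 4.03) = 1 − Φ(4.03/√t) = 1 − Φ(4.03/√8.83) = 1 − Φ(1.3562). So
  P(M_{8.83} ≥ 4.03) = 2(1 − Φ(1.3562)) ≈ 0.1750.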